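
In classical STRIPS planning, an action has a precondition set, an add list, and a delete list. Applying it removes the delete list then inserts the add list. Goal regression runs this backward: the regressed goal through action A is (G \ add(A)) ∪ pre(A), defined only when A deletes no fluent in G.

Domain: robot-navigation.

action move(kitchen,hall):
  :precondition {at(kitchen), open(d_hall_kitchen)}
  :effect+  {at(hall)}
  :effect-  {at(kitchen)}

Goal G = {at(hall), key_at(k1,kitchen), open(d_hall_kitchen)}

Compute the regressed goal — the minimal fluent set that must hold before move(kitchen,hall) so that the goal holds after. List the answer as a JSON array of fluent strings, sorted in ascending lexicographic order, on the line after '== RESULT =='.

Compute (G \ add) ∪ pre:
  G ∩ del = {}  (empty — regression defined)
  G \ add = {at(hall), key_at(k1,kitchen), open(d_hall_kitchen)} \ {at(hall)} = {key_at(k1,kitchen), open(d_hall_kitchen)}
  ∪ pre   = {key_at(k1,kitchen), open(d_hall_kitchen)} ∪ {at(kitchen), open(d_hall_kitchen)}
          = {at(kitchen), key_at(k1,kitchen), open(d_hall_kitchen)}

== RESULT ==
["at(kitchen)", "key_at(k1,kitchen)", "open(d_hall_kitchen)"]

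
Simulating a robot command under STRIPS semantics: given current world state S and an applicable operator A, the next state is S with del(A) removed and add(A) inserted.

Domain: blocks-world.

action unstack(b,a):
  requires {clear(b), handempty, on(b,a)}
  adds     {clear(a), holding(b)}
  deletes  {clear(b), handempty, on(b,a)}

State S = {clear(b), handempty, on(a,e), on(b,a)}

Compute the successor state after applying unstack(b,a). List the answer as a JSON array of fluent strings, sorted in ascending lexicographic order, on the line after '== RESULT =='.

Progress:
  pre ⊆ S: {clear(b), handempty, on(b,a)} ⊆ S  — applicable
  S \ del = {on(a,e)}
  ∪ add   = {clear(a), holding(b), on(a,e)}

== RESULT ==
["clear(a)", "holding(b)", "on(a,e)"]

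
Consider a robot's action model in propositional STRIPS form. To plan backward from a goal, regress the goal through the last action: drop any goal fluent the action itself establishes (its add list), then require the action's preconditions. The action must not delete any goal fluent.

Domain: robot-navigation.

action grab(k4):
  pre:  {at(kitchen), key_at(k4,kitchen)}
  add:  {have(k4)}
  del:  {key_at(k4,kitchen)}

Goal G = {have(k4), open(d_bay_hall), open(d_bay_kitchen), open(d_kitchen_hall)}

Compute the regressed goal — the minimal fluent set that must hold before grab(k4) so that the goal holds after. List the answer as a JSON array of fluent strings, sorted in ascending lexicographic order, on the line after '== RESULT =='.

Compute (G \ add) ∪ pre:
  G ∩ del = {}  (empty — regression defined)
  G \ add = {have(k4), open(d_bay_hall), open(d_bay_kitchen), open(d_kitchen_hall)} \ {have(k4)} = {open(d_bay_hall), open(d_bay_kitchen), open(d_kitchen_hall)}
  ∪ pre   = {open(d_bay_hall), open(d_bay_kitchen), open(d_kitchen_hall)} ∪ {at(kitchen), key_at(k4,kitchen)}
          = {at(kitchen), key_at(k4,kitchen), open(d_bay_hall), open(d_bay_kitchen), open(d_kitchen_hall)}

== RESULT ==
["at(kitchen)", "key_at(k4,kitchen)", "open(d_bay_hall)", "open(d_bay_kitchen)", "open(d_kitchen_hall)"]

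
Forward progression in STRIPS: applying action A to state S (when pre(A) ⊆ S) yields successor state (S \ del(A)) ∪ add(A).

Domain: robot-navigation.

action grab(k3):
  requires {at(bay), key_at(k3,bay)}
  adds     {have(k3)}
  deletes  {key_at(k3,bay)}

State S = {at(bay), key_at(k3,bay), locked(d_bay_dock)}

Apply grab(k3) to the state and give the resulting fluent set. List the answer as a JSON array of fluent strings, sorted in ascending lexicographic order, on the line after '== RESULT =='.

Progress:
  pre ⊆ S: {at(bay), key_at(k3,bay)} ⊆ S  — applicable
  S \ del = {at(bay), locked(d_bay_dock)}
  ∪ add   = {at(bay), have(k3), locked(d_bay_dock)}

== RESULT ==
["at(bay)", "have(k3)", "locked(d_bay_dock)"]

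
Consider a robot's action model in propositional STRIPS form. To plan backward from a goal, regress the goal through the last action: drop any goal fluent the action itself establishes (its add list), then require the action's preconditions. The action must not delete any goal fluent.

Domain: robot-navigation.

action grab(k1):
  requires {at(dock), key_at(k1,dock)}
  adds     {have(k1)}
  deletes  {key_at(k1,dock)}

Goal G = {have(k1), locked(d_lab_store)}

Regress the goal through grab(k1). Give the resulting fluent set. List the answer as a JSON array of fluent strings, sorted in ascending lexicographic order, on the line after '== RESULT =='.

Regress:
  G ∩ del = {}  (empty — regression defined)
  G \ add = {have(k1), locked(d_lab_store)} \ {have(k1)} = {locked(d_lab_store)}
  ∪ pre   = {locked(d_lab_store)} ∪ {at(dock), key_at(k1,dock)}
          = {at(dock), key_at(k1,dock), locked(d_lab_store)}

== RESULT ==
["at(dock)", "key_at(k1,dock)", "locked(d_lab_store)"]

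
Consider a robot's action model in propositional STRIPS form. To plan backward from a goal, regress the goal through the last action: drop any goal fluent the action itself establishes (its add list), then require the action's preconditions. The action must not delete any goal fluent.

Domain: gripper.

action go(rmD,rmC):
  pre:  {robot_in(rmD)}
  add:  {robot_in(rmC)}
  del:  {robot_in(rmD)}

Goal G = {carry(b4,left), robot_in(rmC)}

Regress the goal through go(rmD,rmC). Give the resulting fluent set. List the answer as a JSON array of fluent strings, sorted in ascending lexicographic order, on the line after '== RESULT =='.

Compute (G \ add) ∪ pre:
  G ∩ del = {}  (empty — regression defined)
  G \ add = {carry(b4,left), robot_in(rmC)} \ {robot_in(rmC)} = {carry(b4,left)}
  ∪ pre   = {carry(b4,left)} ∪ {robot_in(rmD)}
          = {carry(b4,left), robot_in(rmD)}

== RESULT ==
["carry(b4,left)", "robot_in(rmD)"]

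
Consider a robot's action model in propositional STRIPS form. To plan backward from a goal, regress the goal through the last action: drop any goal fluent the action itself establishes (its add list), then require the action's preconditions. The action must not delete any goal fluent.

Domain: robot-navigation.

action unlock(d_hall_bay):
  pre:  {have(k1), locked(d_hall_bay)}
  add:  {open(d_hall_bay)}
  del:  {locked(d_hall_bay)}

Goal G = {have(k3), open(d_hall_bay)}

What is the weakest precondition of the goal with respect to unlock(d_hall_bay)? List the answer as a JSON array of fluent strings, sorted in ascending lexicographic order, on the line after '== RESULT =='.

Regress:
  G ∩ del = {}  (empty — regression defined)
  G \ add = {have(k3), open(d_hall_bay)} \ {open(d_hall_bay)} = {have(k3)}
  ∪ pre   = {have(k3)} ∪ {have(k1), locked(d_hall_bay)}
          = {have(k1), have(k3), locked(d_hall_bay)}

== RESULT ==
["have(k1)", "have(k3)", "locked(d_hall_bay)"]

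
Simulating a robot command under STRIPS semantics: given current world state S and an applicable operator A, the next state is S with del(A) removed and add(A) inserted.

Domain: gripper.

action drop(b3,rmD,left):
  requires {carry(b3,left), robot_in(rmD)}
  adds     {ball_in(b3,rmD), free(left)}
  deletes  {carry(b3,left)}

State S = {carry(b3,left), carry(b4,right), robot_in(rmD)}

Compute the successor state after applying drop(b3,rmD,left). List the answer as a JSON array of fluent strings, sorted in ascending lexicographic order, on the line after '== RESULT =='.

Compute (S \ del) ∪ add:
  pre ⊆ S: {carry(b3,left), robot_in(rmD)} ⊆ S  — applicable
  S \ del = {carry(b4,right), robot_in(rmD)}
  ∪ add   = {ball_in(b3,rmD), carry(b4,right), free(left), robot_in(rmD)}

== RESULT ==
["ball_in(b3,rmD)", "carry(b4,right)", "free(left)", "robot_in(rmD)"]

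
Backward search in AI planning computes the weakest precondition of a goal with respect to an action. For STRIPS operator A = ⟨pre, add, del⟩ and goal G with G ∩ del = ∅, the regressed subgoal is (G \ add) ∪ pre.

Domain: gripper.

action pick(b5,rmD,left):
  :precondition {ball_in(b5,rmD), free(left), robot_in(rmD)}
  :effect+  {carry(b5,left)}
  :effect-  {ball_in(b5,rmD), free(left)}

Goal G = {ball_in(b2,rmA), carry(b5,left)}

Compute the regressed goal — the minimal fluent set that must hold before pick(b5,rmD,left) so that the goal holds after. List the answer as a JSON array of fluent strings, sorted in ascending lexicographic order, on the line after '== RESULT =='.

Compute (G \ add) ∪ pre:
  G ∩ del = {}  (empty — regression defined)
  G \ add = {ball_in(b2,rmA), carry(b5,left)} \ {carry(b5,left)} = {ball_in(b2,rmA)}
  ∪ pre   = {ball_in(b2,rmA)} ∪ {ball_in(b5,rmD), free(left), robot_in(rmD)}
          = {ball_in(b2,rmA), ball_in(b5,rmD), free(left), robot_in(rmD)}

== RESULT ==
["ball_in(b2,rmA)", "ball_in(b5,rmD)", "free(left)", "robot_in(rmD)"]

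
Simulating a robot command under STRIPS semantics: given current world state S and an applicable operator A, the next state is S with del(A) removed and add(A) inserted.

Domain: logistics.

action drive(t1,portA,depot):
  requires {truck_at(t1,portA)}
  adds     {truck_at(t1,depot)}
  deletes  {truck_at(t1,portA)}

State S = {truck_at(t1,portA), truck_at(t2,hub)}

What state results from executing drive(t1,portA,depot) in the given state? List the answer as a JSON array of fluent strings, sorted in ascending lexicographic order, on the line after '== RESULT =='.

Progress:
  pre ⊆ S: {truck_at(t1,portA)} ⊆ S  — applicable
  S \ del = {truck_at(t2,hub)}
  ∪ add   = {truck_at(t1,depot), truck_at(t2,hub)}

== RESULT ==
["truck_at(t1,depot)", "truck_at(t2,hub)"]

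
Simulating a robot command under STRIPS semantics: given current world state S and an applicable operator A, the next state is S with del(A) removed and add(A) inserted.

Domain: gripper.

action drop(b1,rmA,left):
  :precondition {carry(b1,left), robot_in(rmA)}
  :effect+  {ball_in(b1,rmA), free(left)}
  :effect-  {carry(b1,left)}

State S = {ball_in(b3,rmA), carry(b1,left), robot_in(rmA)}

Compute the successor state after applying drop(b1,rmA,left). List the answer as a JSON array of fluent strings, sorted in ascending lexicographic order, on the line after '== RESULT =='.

Progress:
  pre ⊆ S: {carry(b1,left), robot_in(rmA)} ⊆ S  — applicable
  S \ del = {ball_in(b3,rmA), robot_in(rmA)}
  ∪ add   = {ball_in(b1,rmA), ball_in(b3,rmA), free(left), robot_in(rmA)}

== RESULT ==
["ball_in(b1,rmA)", "ball_in(b3,rmA)", "free(left)", "robot_in(rmA)"]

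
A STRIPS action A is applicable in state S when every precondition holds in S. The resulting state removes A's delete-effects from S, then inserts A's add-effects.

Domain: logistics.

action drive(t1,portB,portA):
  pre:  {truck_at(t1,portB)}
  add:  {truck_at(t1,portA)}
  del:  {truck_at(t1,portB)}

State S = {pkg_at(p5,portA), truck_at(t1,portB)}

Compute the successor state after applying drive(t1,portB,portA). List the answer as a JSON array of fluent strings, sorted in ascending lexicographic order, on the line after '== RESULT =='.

Progress:
  pre ⊆ S: {truck_at(t1,portB)} ⊆ S  — applicable
  S \ del = {pkg_at(p5,portA)}
  ∪ add   = {pkg_at(p5,portA), truck_at(t1,portA)}

== RESULT ==
["pkg_at(p5,portA)", "truck_at(t1,portA)"]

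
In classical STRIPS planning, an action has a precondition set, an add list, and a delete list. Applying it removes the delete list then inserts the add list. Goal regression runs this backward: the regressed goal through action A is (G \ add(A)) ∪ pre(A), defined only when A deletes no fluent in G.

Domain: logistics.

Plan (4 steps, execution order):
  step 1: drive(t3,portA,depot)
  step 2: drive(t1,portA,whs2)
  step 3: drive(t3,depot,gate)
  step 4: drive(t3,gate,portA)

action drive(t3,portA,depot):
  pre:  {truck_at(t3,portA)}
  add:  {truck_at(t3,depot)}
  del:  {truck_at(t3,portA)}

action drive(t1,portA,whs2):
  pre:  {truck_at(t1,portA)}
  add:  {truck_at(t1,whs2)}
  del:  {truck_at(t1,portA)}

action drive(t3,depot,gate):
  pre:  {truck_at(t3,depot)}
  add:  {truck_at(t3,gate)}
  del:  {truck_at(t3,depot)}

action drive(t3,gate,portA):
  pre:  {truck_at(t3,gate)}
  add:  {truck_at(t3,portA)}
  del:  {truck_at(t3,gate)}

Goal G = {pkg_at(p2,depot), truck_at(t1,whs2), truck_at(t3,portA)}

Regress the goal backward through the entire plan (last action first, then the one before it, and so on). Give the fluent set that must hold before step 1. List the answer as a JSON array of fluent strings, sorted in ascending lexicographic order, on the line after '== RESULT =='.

Work backward from the goal:
  through step 4 (drive(t3,gate,portA)): drop {truck_at(t3,portA)}, keep {pkg_at(p2,depot), truck_at(t1,whs2)}, require {truck_at(t3,gate)}
    → {pkg_at(p2,depot), truck_at(t1,whs2), truck_at(t3,gate)}
  through step 3 (drive(t3,depot,gate)): drop {truck_at(t3,gate)}, keep {pkg_at(p2,depot), truck_at(t1,whs2)}, require {truck_at(t3,depot)}
    → {pkg_at(p2,depot), truck_at(t1,whs2), truck_at(t3,depot)}
  through step 2 (drive(t1,portA,whs2)): drop {truck_at(t1,whs2)}, keep {pkg_at(p2,depot), truck_at(t3,depot)}, require {truck_at(t1,portA)}
    → {pkg_at(p2,depot), truck_at(t1,portA), truck_at(t3,depot)}
  through step 1 (drive(t3,portA,depot)): drop {truck_at(t3,depot)}, keep {pkg_at(p2,depot), truck_at(t1,portA)}, require {truck_at(t3,portA)}
    → {pkg_at(p2,depot), truck_at(t1,portA), truck_at(t3,portA)}

== RESULT ==
["pkg_at(p2,depot)", "truck_at(t1,portA)", "truck_at(t3,portA)"]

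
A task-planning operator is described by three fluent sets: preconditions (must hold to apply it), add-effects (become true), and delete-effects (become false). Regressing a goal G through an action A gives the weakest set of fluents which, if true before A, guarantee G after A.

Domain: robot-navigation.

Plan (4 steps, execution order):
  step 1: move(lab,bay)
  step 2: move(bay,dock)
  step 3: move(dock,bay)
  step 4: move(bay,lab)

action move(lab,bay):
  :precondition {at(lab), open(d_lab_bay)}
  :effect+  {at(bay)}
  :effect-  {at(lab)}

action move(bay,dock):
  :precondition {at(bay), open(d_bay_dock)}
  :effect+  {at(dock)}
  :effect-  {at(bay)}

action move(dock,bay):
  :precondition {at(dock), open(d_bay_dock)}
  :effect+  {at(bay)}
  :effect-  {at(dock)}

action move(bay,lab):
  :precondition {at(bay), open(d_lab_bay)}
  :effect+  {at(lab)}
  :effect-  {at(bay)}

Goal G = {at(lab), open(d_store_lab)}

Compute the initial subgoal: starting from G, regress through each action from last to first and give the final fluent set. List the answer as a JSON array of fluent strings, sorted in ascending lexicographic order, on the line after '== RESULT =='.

Regress step by step:
  through step 4 (move(bay,lab)): drop {at(lab)}, keep {open(d_store_lab)}, require {at(bay), open(d_lab_bay)}
    → {at(bay), open(d_lab_bay), open(d_store_lab)}
  through step 3 (move(dock,bay)): drop {at(bay)}, keep {open(d_lab_bay), open(d_store_lab)}, require {at(dock), open(d_bay_dock)}
    → {at(dock), open(d_bay_dock), open(d_lab_bay), open(d_store_lab)}
  through step 2 (move(bay,dock)): drop {at(dock)}, keep {open(d_bay_dock), open(d_lab_bay), open(d_store_lab)}, require {at(bay), open(d_bay_dock)}
    → {at(bay), open(d_bay_dock), open(d_lab_bay), open(d_store_lab)}
  through step 1 (move(lab,bay)): drop {at(bay)}, keep {open(d_bay_dock), open(d_lab_bay), open(d_store_lab)}, require {at(lab), open(d_lab_bay)}
    → {at(lab), open(d_bay_dock), open(d_lab_bay), open(d_store_lab)}

== RESULT ==
["at(lab)", "open(d_bay_dock)", "open(d_lab_bay)", "open(d_store_lab)"]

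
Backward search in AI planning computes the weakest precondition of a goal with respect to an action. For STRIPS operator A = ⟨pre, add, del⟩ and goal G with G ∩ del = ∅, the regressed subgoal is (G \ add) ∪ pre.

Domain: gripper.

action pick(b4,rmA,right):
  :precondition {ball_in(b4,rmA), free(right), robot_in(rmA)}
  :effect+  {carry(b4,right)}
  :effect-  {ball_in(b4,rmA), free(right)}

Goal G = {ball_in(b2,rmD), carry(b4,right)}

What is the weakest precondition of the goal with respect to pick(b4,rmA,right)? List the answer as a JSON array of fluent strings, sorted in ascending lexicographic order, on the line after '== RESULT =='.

Compute (G \ add) ∪ pre:
  G ∩ del = {}  (empty — regression defined)
  G \ add = {ball_in(b2,rmD), carry(b4,right)} \ {carry(b4,right)} = {ball_in(b2,rmD)}
  ∪ pre   = {ball_in(b2,rmD)} ∪ {ball_in(b4,rmA), free(right), robot_in(rmA)}
          = {ball_in(b2,rmD), ball_in(b4,rmA), free(right), robot_in(rmA)}

== RESULT ==
["ball_in(b2,rmD)", "ball_in(b4,rmA)", "free(right)", "robot_in(rmA)"]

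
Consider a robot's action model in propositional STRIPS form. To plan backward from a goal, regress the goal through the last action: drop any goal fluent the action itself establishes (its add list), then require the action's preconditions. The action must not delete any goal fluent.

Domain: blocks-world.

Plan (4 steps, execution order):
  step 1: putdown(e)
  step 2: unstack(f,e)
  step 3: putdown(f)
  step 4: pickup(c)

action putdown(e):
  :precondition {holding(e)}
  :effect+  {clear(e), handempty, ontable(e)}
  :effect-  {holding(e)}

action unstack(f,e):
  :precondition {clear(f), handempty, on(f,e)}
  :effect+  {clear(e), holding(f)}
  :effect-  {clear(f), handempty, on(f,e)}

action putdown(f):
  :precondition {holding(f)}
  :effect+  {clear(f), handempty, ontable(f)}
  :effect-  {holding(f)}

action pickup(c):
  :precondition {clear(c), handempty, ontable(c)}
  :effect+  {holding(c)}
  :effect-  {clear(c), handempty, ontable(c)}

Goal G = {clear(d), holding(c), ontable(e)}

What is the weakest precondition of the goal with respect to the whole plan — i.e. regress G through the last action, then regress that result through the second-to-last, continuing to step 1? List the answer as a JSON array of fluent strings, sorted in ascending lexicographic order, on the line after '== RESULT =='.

Regress step by step:
  through step 4 (pickup(c)): drop {holding(c)}, keep {clear(d), ontable(e)}, require {clear(c), handempty, ontable(c)}
    → {clear(c), clear(d), handempty, ontable(c), ontable(e)}
  through step 3 (putdown(f)): drop {handempty}, keep {clear(c), clear(d), ontable(c), ontable(e)}, require {holding(f)}
    → {clear(c), clear(d), holding(f), ontable(c), ontable(e)}
  through step 2 (unstack(f,e)): drop {holding(f)}, keep {clear(c), clear(d), ontable(c), ontable(e)}, require {clear(f), handempty, on(f,e)}
    → {clear(c), clear(d), clear(f), handempty, on(f,e), ontable(c), ontable(e)}
  through step 1 (putdown(e)): drop {handempty, ontable(e)}, keep {clear(c), clear(d), clear(f), on(f,e), ontable(c)}, require {holding(e)}
    → {clear(c), clear(d), clear(f), holding(e), on(f,e), ontable(c)}

== RESULT ==
["clear(c)", "clear(d)", "clear(f)", "holding(e)", "on(f,e)", "ontable(c)"]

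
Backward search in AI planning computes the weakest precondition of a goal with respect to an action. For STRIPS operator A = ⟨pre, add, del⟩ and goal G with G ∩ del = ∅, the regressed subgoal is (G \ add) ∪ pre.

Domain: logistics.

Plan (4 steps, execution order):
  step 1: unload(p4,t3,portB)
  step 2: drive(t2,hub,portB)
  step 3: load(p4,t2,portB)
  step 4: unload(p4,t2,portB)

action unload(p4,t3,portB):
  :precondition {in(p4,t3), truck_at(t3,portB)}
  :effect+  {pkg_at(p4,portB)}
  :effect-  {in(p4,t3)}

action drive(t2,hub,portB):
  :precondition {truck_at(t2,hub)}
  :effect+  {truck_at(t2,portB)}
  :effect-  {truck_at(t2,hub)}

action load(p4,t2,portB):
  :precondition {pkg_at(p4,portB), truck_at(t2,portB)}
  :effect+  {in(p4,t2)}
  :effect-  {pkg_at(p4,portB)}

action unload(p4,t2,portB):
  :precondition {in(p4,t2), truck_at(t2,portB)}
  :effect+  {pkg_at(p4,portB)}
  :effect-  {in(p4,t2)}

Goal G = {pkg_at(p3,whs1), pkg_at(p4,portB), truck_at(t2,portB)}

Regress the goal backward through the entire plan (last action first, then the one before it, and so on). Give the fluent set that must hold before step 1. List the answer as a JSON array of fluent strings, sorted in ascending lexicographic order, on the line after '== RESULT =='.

Regress step by step:
  through step 4 (unload(p4,t2,portB)): drop {pkg_at(p4,portB)}, keep {pkg_at(p3,whs1), truck_at(t2,portB)}, require {in(p4,t2), truck_at(t2,portB)}
    → {in(p4,t2), pkg_at(p3,whs1), truck_at(t2,portB)}
  through step 3 (load(p4,t2,portB)): drop {in(p4,t2)}, keep {pkg_at(p3,whs1), truck_at(t2,portB)}, require {pkg_at(p4,portB), truck_at(t2,portB)}
    → {pkg_at(p3,whs1), pkg_at(p4,portB), truck_at(t2,portB)}
  through step 2 (drive(t2,hub,portB)): drop {truck_at(t2,portB)}, keep {pkg_at(p3,whs1), pkg_at(p4,portB)}, require {truck_at(t2,hub)}
    → {pkg_at(p3,whs1), pkg_at(p4,portB), truck_at(t2,hub)}
  through step 1 (unload(p4,t3,portB)): drop {pkg_at(p4,portB)}, keep {pkg_at(p3,whs1), truck_at(t2,hub)}, require {in(p4,t3), truck_at(t3,portB)}
    → {in(p4,t3), pkg_at(p3,whs1), truck_at(t2,hub), truck_at(t3,portB)}

== RESULT ==
["in(p4,t3)", "pkg_at(p3,whs1)", "truck_at(t2,hub)", "truck_at(t3,portB)"]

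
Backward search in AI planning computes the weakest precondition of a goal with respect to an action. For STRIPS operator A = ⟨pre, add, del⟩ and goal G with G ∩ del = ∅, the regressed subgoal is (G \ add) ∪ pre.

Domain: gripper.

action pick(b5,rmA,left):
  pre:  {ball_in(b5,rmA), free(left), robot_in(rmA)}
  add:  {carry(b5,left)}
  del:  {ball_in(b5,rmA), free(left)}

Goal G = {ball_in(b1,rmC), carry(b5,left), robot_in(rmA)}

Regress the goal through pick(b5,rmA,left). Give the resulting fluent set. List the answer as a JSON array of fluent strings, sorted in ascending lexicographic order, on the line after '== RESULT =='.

Compute (G \ add) ∪ pre:
  G ∩ del = {}  (empty — regression defined)
  G \ add = {ball_in(b1,rmC), carry(b5,left), robot_in(rmA)} \ {carry(b5,left)} = {ball_in(b1,rmC), robot_in(rmA)}
  ∪ pre   = {ball_in(b1,rmC), robot_in(rmA)} ∪ {ball_in(b5,rmA), free(left), robot_in(rmA)}
          = {ball_in(b1,rmC), ball_in(b5,rmA), free(left), robot_in(rmA)}

== RESULT ==
["ball_in(b1,rmC)", "ball_in(b5,rmA)", "free(left)", "robot_in(rmA)"]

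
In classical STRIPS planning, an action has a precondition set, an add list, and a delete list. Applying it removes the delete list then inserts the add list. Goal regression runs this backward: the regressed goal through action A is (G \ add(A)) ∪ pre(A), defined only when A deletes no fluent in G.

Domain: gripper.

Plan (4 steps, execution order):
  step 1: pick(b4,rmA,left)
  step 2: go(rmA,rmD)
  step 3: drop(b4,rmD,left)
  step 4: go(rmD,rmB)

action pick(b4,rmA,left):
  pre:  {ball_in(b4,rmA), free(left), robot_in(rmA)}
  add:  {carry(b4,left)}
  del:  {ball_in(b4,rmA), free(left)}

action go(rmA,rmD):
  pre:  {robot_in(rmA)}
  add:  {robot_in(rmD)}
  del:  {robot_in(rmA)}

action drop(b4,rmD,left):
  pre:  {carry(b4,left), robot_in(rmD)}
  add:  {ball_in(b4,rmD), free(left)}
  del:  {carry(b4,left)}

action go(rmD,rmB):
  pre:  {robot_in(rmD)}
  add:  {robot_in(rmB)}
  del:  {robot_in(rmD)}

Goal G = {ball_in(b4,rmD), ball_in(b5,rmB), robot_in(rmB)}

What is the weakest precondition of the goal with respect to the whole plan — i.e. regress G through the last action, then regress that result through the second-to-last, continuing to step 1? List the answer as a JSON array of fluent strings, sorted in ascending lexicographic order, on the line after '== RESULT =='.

Work backward from the goal:
  through step 4 (go(rmD,rmB)): drop {robot_in(rmB)}, keep {ball_in(b4,rmD), ball_in(b5,rmB)}, require {robot_in(rmD)}
    → {ball_in(b4,rmD), ball_in(b5,rmB), robot_in(rmD)}
  through step 3 (drop(b4,rmD,left)): drop {ball_in(b4,rmD)}, keep {ball_in(b5,rmB), robot_in(rmD)}, require {carry(b4,left), robot_in(rmD)}
    → {ball_in(b5,rmB), carry(b4,left), robot_in(rmD)}
  through step 2 (go(rmA,rmD)): drop {robot_in(rmD)}, keep {ball_in(b5,rmB), carry(b4,left)}, require {robot_in(rmA)}
    → {ball_in(b5,rmB), carry(b4,left), robot_in(rmA)}
  through step 1 (pick(b4,rmA,left)): drop {carry(b4,left)}, keep {ball_in(b5,rmB), robot_in(rmA)}, require {ball_in(b4,rmA), free(left), robot_in(rmA)}
    → {ball_in(b4,rmA), ball_in(b5,rmB), free(left), robot_in(rmA)}

== RESULT ==
["ball_in(b4,rmA)", "ball_in(b5,rmB)", "free(left)", "robot_in(rmA)"]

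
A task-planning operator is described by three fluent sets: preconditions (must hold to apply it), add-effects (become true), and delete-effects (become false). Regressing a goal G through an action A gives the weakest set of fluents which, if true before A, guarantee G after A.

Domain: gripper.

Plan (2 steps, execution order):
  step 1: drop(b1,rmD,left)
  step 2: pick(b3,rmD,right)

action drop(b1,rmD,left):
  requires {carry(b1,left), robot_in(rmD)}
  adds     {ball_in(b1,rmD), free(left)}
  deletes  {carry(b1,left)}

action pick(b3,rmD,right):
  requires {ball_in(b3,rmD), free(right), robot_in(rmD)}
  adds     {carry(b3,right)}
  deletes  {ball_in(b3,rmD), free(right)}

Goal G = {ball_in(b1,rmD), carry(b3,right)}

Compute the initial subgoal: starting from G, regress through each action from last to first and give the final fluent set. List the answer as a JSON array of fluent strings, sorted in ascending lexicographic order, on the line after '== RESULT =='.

Work backward from the goal:
  through step 2 (pick(b3,rmD,right)): drop {carry(b3,right)}, keep {ball_in(b1,rmD)}, require {ball_in(b3,rmD), free(right), robot_in(rmD)}
    → {ball_in(b1,rmD), ball_in(b3,rmD), free(right), robot_in(rmD)}
  through step 1 (drop(b1,rmD,left)): drop {ball_in(b1,rmD)}, keep {ball_in(b3,rmD), free(right), robot_in(rmD)}, require {carry(b1,left), robot_in(rmD)}
    → {ball_in(b3,rmD), carry(b1,left), free(right), robot_in(rmD)}

== RESULT ==
["ball_in(b3,rmD)", "carry(b1,left)", "free(right)", "robot_in(rmD)"]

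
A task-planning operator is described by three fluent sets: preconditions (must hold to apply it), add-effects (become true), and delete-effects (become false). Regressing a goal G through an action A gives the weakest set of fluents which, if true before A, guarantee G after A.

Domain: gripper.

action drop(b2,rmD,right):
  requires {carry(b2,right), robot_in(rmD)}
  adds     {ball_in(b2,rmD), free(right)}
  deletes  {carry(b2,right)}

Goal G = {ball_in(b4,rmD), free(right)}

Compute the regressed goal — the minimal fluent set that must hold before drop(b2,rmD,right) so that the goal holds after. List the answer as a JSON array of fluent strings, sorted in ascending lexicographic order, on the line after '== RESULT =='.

Regress:
  G ∩ del = {}  (empty — regression defined)
  G \ add = {ball_in(b4,rmD), free(right)} \ {ball_in(b2,rmD), free(right)} = {ball_in(b4,rmD)}
  ∪ pre   = {ball_in(b4,rmD)} ∪ {carry(b2,right), robot_in(rmD)}
          = {ball_in(b4,rmD), carry(b2,right), robot_in(rmD)}

== RESULT ==
["ball_in(b4,rmD)", "carry(b2,right)", "robot_in(rmD)"]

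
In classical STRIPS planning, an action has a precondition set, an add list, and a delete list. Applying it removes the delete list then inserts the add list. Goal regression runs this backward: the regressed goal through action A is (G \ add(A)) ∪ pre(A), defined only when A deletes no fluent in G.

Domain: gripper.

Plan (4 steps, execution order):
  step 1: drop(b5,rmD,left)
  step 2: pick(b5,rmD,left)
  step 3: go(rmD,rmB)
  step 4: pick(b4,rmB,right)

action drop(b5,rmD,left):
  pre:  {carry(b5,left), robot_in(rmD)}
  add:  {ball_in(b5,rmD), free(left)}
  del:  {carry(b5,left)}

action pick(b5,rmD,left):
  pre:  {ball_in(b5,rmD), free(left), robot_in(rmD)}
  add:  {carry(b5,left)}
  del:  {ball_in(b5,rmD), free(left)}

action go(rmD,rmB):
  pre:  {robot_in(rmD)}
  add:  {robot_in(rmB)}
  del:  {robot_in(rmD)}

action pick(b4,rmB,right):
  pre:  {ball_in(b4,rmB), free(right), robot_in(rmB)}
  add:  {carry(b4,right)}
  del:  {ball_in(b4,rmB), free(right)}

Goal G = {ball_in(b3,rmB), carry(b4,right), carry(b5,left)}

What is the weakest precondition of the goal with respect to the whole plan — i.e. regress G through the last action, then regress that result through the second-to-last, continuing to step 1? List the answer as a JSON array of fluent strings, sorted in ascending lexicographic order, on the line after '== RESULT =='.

Work backward from the goal:
  through step 4 (pick(b4,rmB,right)): drop {carry(b4,right)}, keep {ball_in(b3,rmB), carry(b5,left)}, require {ball_in(b4,rmB), free(right), robot_in(rmB)}
    → {ball_in(b3,rmB), ball_in(b4,rmB), carry(b5,left), free(right), robot_in(rmB)}
  through step 3 (go(rmD,rmB)): drop {robot_in(rmB)}, keep {ball_in(b3,rmB), ball_in(b4,rmB), carry(b5,left), free(right)}, require {robot_in(rmD)}
    → {ball_in(b3,rmB), ball_in(b4,rmB), carry(b5,left), free(right), robot_in(rmD)}
  through step 2 (pick(b5,rmD,left)): drop {carry(b5,left)}, keep {ball_in(b3,rmB), ball_in(b4,rmB), free(right), robot_in(rmD)}, require {ball_in(b5,rmD), free(left), robot_in(rmD)}
    → {ball_in(b3,rmB), ball_in(b4,rmB), ball_in(b5,rmD), free(left), free(right), robot_in(rmD)}
  through step 1 (drop(b5,rmD,left)): drop {ball_in(b5,rmD), free(left)}, keep {ball_in(b3,rmB), ball_in(b4,rmB), free(right), robot_in(rmD)}, require {carry(b5,left), robot_in(rmD)}
    → {ball_in(b3,rmB), ball_in(b4,rmB), carry(b5,left), free(right), robot_in(rmD)}

== RESULT ==
["ball_in(b3,rmB)", "ball_in(b4,rmB)", "carry(b5,left)", "free(right)", "robot_in(rmD)"]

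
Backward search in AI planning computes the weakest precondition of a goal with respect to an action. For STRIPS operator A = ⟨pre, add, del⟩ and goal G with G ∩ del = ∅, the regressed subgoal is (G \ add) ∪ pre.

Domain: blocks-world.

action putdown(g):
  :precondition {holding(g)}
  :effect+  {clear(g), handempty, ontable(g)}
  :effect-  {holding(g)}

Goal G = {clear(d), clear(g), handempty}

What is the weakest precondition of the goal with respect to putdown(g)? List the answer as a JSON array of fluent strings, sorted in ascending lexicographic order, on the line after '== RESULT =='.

Regress:
  G ∩ del = {}  (empty — regression defined)
  G \ add = {clear(d), clear(g), handempty} \ {clear(g), handempty, ontable(g)} = {clear(d)}
  ∪ pre   = {clear(d)} ∪ {holding(g)}
          = {clear(d), holding(g)}

== RESULT ==
["clear(d)", "holding(g)"]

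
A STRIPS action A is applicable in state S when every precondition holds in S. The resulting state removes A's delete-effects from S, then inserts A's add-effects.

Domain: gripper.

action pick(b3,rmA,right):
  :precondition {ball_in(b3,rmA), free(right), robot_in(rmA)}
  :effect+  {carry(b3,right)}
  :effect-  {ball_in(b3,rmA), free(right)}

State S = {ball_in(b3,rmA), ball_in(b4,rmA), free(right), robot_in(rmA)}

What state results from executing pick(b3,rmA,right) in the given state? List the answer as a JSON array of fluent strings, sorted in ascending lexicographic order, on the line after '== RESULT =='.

Compute (S \ del) ∪ add:
  pre ⊆ S: {ball_in(b3,rmA), free(right), robot_in(rmA)} ⊆ S  — applicable
  S \ del = {ball_in(b4,rmA), robot_in(rmA)}
  ∪ add   = {ball_in(b4,rmA), carry(b3,right), robot_in(rmA)}

== RESULT ==
["ball_in(b4,rmA)", "carry(b3,right)", "robot_in(rmA)"]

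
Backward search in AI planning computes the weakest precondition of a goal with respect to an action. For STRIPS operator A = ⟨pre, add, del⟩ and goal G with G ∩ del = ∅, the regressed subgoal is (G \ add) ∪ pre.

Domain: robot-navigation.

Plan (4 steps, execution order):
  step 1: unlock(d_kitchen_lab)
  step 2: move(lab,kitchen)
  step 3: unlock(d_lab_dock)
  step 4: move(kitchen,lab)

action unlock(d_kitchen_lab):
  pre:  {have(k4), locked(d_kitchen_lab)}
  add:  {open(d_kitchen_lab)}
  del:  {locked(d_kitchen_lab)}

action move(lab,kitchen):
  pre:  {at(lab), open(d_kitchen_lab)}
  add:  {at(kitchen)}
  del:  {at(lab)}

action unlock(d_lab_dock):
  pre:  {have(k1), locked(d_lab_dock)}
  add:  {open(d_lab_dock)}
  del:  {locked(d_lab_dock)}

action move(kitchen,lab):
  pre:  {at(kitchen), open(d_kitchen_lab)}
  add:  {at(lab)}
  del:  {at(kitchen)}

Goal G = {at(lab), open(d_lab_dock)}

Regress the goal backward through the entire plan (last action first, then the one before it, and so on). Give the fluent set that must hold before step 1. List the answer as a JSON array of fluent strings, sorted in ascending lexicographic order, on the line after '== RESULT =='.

Work backward from the goal:
  through step 4 (move(kitchen,lab)): drop {at(lab)}, keep {open(d_lab_dock)}, require {at(kitchen), open(d_kitchen_lab)}
    → {at(kitchen), open(d_kitchen_lab), open(d_lab_dock)}
  through step 3 (unlock(d_lab_dock)): drop {open(d_lab_dock)}, keep {at(kitchen), open(d_kitchen_lab)}, require {have(k1), locked(d_lab_dock)}
    → {at(kitchen), have(k1), locked(d_lab_dock), open(d_kitchen_lab)}
  through step 2 (move(lab,kitchen)): drop {at(kitchen)}, keep {have(k1), locked(d_lab_dock), open(d_kitchen_lab)}, require {at(lab), open(d_kitchen_lab)}
    → {at(lab), have(k1), locked(d_lab_dock), open(d_kitchen_lab)}
  through step 1 (unlock(d_kitchen_lab)): drop {open(d_kitchen_lab)}, keep {at(lab), have(k1), locked(d_lab_dock)}, require {have(k4), locked(d_kitchen_lab)}
    → {at(lab), have(k1), have(k4), locked(d_kitchen_lab), locked(d_lab_dock)}

== RESULT ==
["at(lab)", "have(k1)", "have(k4)", "locked(d_kitchen_lab)", "locked(d_lab_dock)"]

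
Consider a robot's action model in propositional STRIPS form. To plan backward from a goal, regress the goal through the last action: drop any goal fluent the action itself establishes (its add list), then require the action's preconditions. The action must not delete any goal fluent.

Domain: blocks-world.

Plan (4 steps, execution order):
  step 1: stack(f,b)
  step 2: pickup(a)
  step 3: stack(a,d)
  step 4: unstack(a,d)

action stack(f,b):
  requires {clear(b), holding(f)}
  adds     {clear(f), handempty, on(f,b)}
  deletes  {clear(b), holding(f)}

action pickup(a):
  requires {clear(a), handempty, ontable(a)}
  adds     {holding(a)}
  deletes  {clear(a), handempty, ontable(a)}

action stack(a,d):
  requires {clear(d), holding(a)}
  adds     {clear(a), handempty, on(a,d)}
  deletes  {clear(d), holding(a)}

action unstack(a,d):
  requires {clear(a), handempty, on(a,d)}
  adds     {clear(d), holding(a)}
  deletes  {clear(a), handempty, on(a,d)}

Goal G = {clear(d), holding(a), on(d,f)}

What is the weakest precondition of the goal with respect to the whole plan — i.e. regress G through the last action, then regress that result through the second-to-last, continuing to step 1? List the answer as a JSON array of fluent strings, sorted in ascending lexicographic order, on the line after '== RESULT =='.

Regress step by step:
  through step 4 (unstack(a,d)): drop {clear(d), holding(a)}, keep {on(d,f)}, require {clear(a), handempty, on(a,d)}
    → {clear(a), handempty, on(a,d), on(d,f)}
  through step 3 (stack(a,d)): drop {clear(a), handempty, on(a,d)}, keep {on(d,f)}, require {clear(d), holding(a)}
    → {clear(d), holding(a), on(d,f)}
  through step 2 (pickup(a)): drop {holding(a)}, keep {clear(d), on(d,f)}, require {clear(a), handempty, ontable(a)}
    → {clear(a), clear(d), handempty, on(d,f), ontable(a)}
  through step 1 (stack(f,b)): drop {handempty}, keep {clear(a), clear(d), on(d,f), ontable(a)}, require {clear(b), holding(f)}
    → {clear(a), clear(b), clear(d), holding(f), on(d,f), ontable(a)}

== RESULT ==
["clear(a)", "clear(b)", "clear(d)", "holding(f)", "on(d,f)", "ontable(a)"]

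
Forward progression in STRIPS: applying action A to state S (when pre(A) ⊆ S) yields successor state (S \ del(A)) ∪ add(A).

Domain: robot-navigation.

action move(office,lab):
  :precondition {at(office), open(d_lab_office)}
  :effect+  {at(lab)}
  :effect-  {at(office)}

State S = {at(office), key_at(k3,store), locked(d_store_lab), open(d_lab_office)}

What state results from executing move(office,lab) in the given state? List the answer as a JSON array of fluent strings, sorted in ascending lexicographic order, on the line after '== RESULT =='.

Progress:
  pre ⊆ S: {at(office), open(d_lab_office)} ⊆ S  — applicable
  S \ del = {key_at(k3,store), locked(d_store_lab), open(d_lab_office)}
  ∪ add   = {at(lab), key_at(k3,store), locked(d_store_lab), open(d_lab_office)}

== RESULT ==
["at(lab)", "key_at(k3,store)", "locked(d_store_lab)", "open(d_lab_office)"]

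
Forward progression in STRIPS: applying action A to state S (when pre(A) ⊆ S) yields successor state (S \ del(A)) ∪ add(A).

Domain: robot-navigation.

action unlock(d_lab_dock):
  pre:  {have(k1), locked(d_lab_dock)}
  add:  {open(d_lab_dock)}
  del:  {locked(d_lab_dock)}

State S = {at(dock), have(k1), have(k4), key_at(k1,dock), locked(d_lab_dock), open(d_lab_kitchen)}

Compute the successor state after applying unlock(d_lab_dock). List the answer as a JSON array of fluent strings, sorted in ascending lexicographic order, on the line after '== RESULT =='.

Compute (S \ del) ∪ add:
  pre ⊆ S: {have(k1), locked(d_lab_dock)} ⊆ S  — applicable
  S \ del = {at(dock), have(k1), have(k4), key_at(k1,dock), open(d_lab_kitchen)}
  ∪ add   = {at(dock), have(k1), have(k4), key_at(k1,dock), open(d_lab_dock), open(d_lab_kitchen)}

== RESULT ==
["at(dock)", "have(k1)", "have(k4)", "key_at(k1,dock)", "open(d_lab_dock)", "open(d_lab_kitchen)"]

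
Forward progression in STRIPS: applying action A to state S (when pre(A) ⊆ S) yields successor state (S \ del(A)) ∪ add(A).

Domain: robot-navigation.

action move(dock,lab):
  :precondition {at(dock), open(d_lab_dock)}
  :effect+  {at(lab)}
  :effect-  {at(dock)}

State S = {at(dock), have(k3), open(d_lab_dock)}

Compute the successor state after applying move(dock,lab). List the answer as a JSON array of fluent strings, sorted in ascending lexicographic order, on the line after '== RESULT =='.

Progress:
  pre ⊆ S: {at(dock), open(d_lab_dock)} ⊆ S  — applicable
  S \ del = {have(k3), open(d_lab_dock)}
  ∪ add   = {at(lab), have(k3), open(d_lab_dock)}

== RESULT ==
["at(lab)", "have(k3)", "open(d_lab_dock)"]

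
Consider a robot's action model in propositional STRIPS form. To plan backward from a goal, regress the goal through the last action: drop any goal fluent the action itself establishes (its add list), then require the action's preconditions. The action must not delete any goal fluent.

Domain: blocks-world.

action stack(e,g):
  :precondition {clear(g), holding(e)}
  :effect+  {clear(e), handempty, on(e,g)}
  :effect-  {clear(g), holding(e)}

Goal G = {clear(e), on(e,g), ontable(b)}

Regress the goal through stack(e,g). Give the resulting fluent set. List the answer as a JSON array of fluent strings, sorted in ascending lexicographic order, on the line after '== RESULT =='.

Compute (G \ add) ∪ pre:
  G ∩ del = {}  (empty — regression defined)
  G \ add = {clear(e), on(e,g), ontable(b)} \ {clear(e), handempty, on(e,g)} = {ontable(b)}
  ∪ pre   = {ontable(b)} ∪ {clear(g), holding(e)}
          = {clear(g), holding(e), ontable(b)}

== RESULT ==
["clear(g)", "holding(e)", "ontable(b)"]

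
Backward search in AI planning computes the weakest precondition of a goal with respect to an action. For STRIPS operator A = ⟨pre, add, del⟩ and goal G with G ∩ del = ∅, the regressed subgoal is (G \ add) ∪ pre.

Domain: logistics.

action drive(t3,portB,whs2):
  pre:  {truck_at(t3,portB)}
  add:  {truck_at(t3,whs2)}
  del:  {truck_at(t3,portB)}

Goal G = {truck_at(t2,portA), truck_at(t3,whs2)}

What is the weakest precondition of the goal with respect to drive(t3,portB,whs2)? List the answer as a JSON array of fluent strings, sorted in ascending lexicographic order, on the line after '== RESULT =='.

Regress:
  G ∩ del = {}  (empty — regression defined)
  G \ add = {truck_at(t2,portA), truck_at(t3,whs2)} \ {truck_at(t3,whs2)} = {truck_at(t2,portA)}
  ∪ pre   = {truck_at(t2,portA)} ∪ {truck_at(t3,portB)}
          = {truck_at(t2,portA), truck_at(t3,portB)}

== RESULT ==
["truck_at(t2,portA)", "truck_at(t3,portB)"]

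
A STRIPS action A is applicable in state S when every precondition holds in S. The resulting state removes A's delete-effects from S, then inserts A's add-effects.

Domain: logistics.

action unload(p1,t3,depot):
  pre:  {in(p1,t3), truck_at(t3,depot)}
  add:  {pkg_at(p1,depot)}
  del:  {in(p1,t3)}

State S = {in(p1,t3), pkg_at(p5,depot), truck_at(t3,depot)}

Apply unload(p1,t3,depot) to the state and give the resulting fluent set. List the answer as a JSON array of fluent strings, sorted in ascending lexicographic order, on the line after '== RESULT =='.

Compute (S \ del) ∪ add:
  pre ⊆ S: {in(p1,t3), truck_at(t3,depot)} ⊆ S  — applicable
  S \ del = {pkg_at(p5,depot), truck_at(t3,depot)}
  ∪ add   = {pkg_at(p1,depot), pkg_at(p5,depot), truck_at(t3,depot)}

== RESULT ==
["pkg_at(p1,depot)", "pkg_at(p5,depot)", "truck_at(t3,depot)"]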